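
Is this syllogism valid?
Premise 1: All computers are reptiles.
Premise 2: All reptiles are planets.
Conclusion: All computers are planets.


Premise 1: All computers are reptiles.
Premise 2: All reptiles are planets.
Conclusion: All computers are planets.
Barbara syllogism (AAA-1): All A are B, All B are C → All A are C.
Middle term (reptiles) distributed in premise 2.

Valid


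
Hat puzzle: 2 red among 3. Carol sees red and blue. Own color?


Total red = 2, seen red = 1
Own red = 2 - 1 = 1
Carol's hat is red.

red


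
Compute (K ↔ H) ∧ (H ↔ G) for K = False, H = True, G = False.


K = False, H = True, G = False
Step 1: K ↔ H is true when K and H have the same value. Result: False
Step 2: H ↔ G is true when H and G have the same value. Result: False
Step 3: False ∧ False = False

False


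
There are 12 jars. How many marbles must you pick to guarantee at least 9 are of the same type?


Pigeonhole: to guarantee k in one of n categories, need (k-1)×n + 1.
k = 9, n = 12
Minimum = (9-1) × 12 + 1 = 8 × 12 + 1

97


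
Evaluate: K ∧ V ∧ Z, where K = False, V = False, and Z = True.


K = False, V = False, Z = True
Step 1: K ∧ V = False AND False = False
Step 2: (False) ∧ Z = (False) AND True = False
AND is true only when ALL operands are true.

False


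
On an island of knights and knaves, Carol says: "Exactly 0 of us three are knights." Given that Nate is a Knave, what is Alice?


Carol claims exactly 0 knights among Carol, Nate, Alice.
Given: Nate is a Knave.

Case 1: Carol is a Knight (tells truth)
  Then exactly 0 of the three are knights.
  Counting Carol, Nate: 1 knight(s) so far. Need -1 more → impossible.
Case 2: Carol is a Knave (lies)
  Then the count is NOT 0.
  If Alice = Knave, count = 0 = 0 → claim would be true, contradicts lie.
  If Alice = Knight, count = 1 ≠ 0 → lie confirmed ✓

Alice is a Knight.

Knight


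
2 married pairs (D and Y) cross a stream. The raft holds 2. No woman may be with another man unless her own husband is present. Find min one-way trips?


Label couples D and Y.
1. WD+WY → (far: WD,WY; near: HD,HY)
2. WD ←   (far: WY; near: HD,HY,WD)
3. HD+HY → (far: HD,HY,WY; near: WD)
4. HD ←   (far: HY,WY; near: HD,WD)  — HD returns, since WD is alone on near bank
5. HD+WD → (far: all four; near: empty)
Every state respects the constraint.
Minimum trips = 5

5


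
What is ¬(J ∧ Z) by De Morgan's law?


De Morgan's law: ¬(P ∧ Q) ≡ ¬P ∨ ¬Q
¬(J ∧ Z) = ¬J ∨ ¬Z

¬J ∨ ¬Z


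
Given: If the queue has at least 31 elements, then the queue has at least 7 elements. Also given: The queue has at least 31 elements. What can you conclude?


Modus ponens: P → Q, P ⊢ Q
P: the queue has at least 31 elements
Q: the queue has at least 7 elements
We have P → Q and P is true.
By modus ponens, Q must be true.

The queue has at least 7 elements


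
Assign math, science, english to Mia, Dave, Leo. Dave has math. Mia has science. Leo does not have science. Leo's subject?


From clues:
  Mia → science
  Dave → math
By elimination, Leo gets the remaining.

english


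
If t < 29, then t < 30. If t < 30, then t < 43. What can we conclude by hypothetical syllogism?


Hypothetical syllogism: P → Q, Q → R ⊢ P → R
Premise 1: t < 29 → t < 30
Premise 2: t < 30 → t < 43
Chain the implications: the middle term (t < 30) links the two.
Conclusion: If t < 29, then t < 43.

If t < 29, then t < 43.


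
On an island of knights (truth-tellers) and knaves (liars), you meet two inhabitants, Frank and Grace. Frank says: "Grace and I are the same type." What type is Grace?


Frank says: "Grace and I are the same type."
Case 1: Frank is a Knight (truth-teller)
  Statement is true → they ARE the same → Grace is also a Knight
Case 2: Frank is a Knave (liar)
  Statement is false → they are NOT the same → Grace is a Knight
In both cases, Grace is a Knight.

Knight


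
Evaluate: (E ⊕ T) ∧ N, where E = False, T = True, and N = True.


E = False, T = True, N = True
Step 1: E ⊕ T = False XOR True = True
Step 2: True ∧ N = True AND True = True
XOR true when exactly one of E,T is true; then AND with N.

True


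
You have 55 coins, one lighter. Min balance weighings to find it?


Each weighing has 3 outcomes (left heavy / balance / right heavy), so k weighings distinguish at most 3^k cases; splitting into three near-equal groups achieves this.
Need 3^k ≥ 55: 3^3 = 27 < 55 ≤ 3^4 = 81
k = ⌈log₃(55)⌉ = 4

4


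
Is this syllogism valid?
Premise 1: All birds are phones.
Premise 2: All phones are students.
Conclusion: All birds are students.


Premise 1: All birds are phones.
Premise 2: All phones are students.
Conclusion: All birds are students.
Barbara syllogism (AAA-1): All A are B, All B are C → All A are C.
Middle term (phones) distributed in premise 2.

Valid


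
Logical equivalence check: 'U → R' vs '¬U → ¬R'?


Expression 1: U → R
Expression 2: ¬U → ¬R
Truth table (U R | Expr1 Expr2):
  T T |   T     T
  T F |   F     T   ← differ
  F T |   T     F   ← differ
  F F |   T     T
Counterexample: U=T, R=F gives Expr1 = F but Expr2 = T, so the expressions are NOT logically equivalent.

No


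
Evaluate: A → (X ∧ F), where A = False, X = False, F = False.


A = False, X = False, F = False
Step 1: X ∧ F = False AND False = False
Step 2: A → (False): false only when A=True and consequent=False.
Result: True

True


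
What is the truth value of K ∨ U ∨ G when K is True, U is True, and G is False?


K = True, U = True, G = False
Step 1: K ∨ U = True OR True = True
Step 2: True ∨ G = True OR False = True
OR is true when at least one operand is true.

True


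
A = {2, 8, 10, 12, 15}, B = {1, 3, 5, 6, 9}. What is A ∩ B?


A = {2, 8, 10, 12, 15}
B = {1, 3, 5, 6, 9}
Operation: intersection
Elements in both: none

∅


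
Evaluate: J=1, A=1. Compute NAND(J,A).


J AND A = 1
NOT(1) = 0

0


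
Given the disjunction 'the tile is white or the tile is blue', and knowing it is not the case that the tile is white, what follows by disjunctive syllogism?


Disjunctive syllogism: P ∨ Q, ¬P ⊢ Q
Disjunction: the tile is white ∨ the tile is blue
We know it is not the case that the tile is white.
By disjunctive syllogism, the other disjunct must be true.

The tile is blue


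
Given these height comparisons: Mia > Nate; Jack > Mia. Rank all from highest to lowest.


Constraints: Mia > Nate; Jack > Mia
Method: at each step, the next-highest is the one remaining person who never appears on the smaller side of a constraint between remaining people.
  Step 1: remaining {Nate, Mia, Jack}; on the smaller side: {Nate, Mia} → Jack is next (Jack > Mia).
  Step 2: remaining {Nate, Mia}; on the smaller side: {Nate} → Mia is next (Mia > Nate).
  Step 3: only Nate remains → lowest.
Final ranking (highest to lowest):

Jack > Mia > Nate


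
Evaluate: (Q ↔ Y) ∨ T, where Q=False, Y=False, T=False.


Q = False, Y = False, T = False
Expression: (Q ↔ Y) ∨ T
Step 1: Q ↔ Y = (False iff False) (true when values match) = True
Step 2: (True) ∨ T = True OR False = True

True


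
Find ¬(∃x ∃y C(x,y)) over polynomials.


Original: ∃x ∃y C(x,y)
Rule: ¬∀→∃, ¬∃→∀, negate predicate.
Negation: ∀x ∀y ¬C(x,y)

∀x ∀y ¬C(x,y)


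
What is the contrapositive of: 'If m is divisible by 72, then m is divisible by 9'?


Original: If m is divisible by 72, then m is divisible by 9
Contrapositive: If ¬Q, then ¬P
Negate Q: not (m is divisible by 9)
Negate P: not (m is divisible by 72)

If not (m is divisible by 9), then not (m is divisible by 72).


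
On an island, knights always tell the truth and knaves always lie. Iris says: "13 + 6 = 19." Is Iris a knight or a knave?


Statement: "13 + 6 = 19."
Actual: 13 + 6 = 19
Claimed: 19
Statement is TRUE → Iris tells the truth → Knight

Knight


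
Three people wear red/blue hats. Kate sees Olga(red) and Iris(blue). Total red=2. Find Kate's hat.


Total red = 2, seen red = 1
Own red = 2 - 1 = 1
Kate's hat is red.

red


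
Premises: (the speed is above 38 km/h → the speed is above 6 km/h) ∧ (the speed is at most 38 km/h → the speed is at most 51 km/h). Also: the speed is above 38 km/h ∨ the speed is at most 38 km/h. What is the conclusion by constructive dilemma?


Constructive dilemma: (P → Q) ∧ (R → S), P ∨ R ⊢ Q ∨ S
Premise 1: the speed is above 38 km/h → the speed is above 6 km/h
Premise 2: the speed is at most 38 km/h → the speed is at most 51 km/h
Premise 3: the speed is above 38 km/h ∨ the speed is at most 38 km/h
Case 1: Assuming the speed is above 38 km/h, then by Premise 1, the speed is above 6 km/h.
Case 2: Assuming the speed is at most 38 km/h, then by Premise 2, the speed is at most 51 km/h.
Since one of the speed is above 38 km/h or the speed is at most 38 km/h must hold, we get the speed is above 6 km/h or the speed is at most 51 km/h.

The speed is above 6 km/h or the speed is at most 51 km/h.


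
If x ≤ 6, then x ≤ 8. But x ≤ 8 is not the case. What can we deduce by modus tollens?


Modus tollens: P → Q, ¬Q ⊢ ¬P
P: x ≤ 6
Q: x ≤ 8
We have P → Q and Q is false.
By modus tollens, P must be false.

It is not the case that x ≤ 6


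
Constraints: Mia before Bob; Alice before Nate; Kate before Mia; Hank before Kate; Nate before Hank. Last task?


Constraints: Mia before Bob; Alice before Nate; Kate before Mia; Hank before Kate; Nate before Hank
The last task can have nothing scheduled after it, so it must never appear on the left of a 'before'.
Tasks appearing before some other task: Mia, Alice, Kate, Hank, Nate.
The only task not in that list is Bob → it is last.

Bob


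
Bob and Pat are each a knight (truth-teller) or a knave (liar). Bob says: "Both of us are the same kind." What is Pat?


Bob says: "Both of us are the same kind."
Case 1: Bob is a Knight (truth-teller)
  Statement is true → they ARE the same → Pat is also a Knight
Case 2: Bob is a Knave (liar)
  Statement is false → they are NOT the same → Pat is a Knight
In both cases, Pat is a Knight.

Knight


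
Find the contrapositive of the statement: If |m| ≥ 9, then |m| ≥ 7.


Original: If |m| ≥ 9, then |m| ≥ 7
Contrapositive: If ¬Q, then ¬P
Negate Q: not (|m| ≥ 7)
Negate P: not (|m| ≥ 9)

If not (|m| ≥ 7), then not (|m| ≥ 9).


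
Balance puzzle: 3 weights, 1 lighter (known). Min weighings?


Each weighing has 3 outcomes (left heavy / balance / right heavy), so k weighings distinguish at most 3^k cases; splitting into three near-equal groups achieves this.
Need 3^k ≥ 3: 3^0 = 1 < 3 ≤ 3^1 = 3
k = ⌈log₃(3)⌉ = 1

1


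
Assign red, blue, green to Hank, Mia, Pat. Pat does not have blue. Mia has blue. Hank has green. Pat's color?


From clues:
  Hank → green
  Mia → blue
By elimination, Pat gets the remaining.

red


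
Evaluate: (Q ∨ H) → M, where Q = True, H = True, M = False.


Q = True, H = True, M = False
Step 1: Q ∨ H = True OR True = True
Step 2: (True) → M: false only when antecedent=True and M=False.
Result: False

False


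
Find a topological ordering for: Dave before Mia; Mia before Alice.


Constraints: Dave before Mia; Mia before Alice
Method: repeatedly schedule the remaining task that has no remaining task required before it.
  Step 1: remaining {Dave, Alice, Mia}; every task except Dave still has a predecessor pending → schedule Dave.
  Step 2: remaining {Alice, Mia}; every task except Mia still has a predecessor pending → schedule Mia.
  Step 3: only Alice remains → schedule Alice.
Resulting order:

Dave → Mia → Alice


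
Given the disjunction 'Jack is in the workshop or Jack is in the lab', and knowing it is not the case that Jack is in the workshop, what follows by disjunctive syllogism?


Disjunctive syllogism: P ∨ Q, ¬P ⊢ Q
Disjunction: Jack is in the workshop ∨ Jack is in the lab
We know it is not the case that Jack is in the workshop.
By disjunctive syllogism, the other disjunct must be true.

Jack is in the lab


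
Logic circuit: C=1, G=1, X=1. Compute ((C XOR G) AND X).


C XOR G = 1^1 = 0
0 AND 1 = 0

0


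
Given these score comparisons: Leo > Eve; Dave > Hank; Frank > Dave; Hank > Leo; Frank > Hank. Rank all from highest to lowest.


Constraints: Leo > Eve; Dave > Hank; Frank > Dave; Hank > Leo; Frank > Hank
Method: at each step, the next-highest is the one remaining person who never appears on the smaller side of a constraint between remaining people.
  Step 1: remaining {Eve, Frank, Dave, Leo, Hank}; on the smaller side: {Eve, Dave, Leo, Hank} → Frank is next (Frank > Dave; Frank > Hank).
  Step 2: remaining {Eve, Dave, Leo, Hank}; on the smaller side: {Eve, Leo, Hank} → Dave is next (Dave > Hank).
  Step 3: remaining {Eve, Leo, Hank}; on the smaller side: {Eve, Leo} → Hank is next (Hank > Leo).
  Step 4: remaining {Eve, Leo}; on the smaller side: {Eve} → Leo is next (Leo > Eve).
  Step 5: only Eve remains → lowest.
Final ranking (highest to lowest):

Frank > Dave > Hank > Leo > Eve


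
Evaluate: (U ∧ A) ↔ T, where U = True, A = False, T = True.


U = True, A = False, T = True
Step 1: U ∧ A = True AND False = False
Step 2: (False) ↔ T: true when both sides have same truth value.
Result: False ↔ True = False

False


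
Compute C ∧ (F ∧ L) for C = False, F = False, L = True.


C = False, F = False, L = True
Step 1: F ∧ L = False AND True = False
Step 2: C ∧ False = False AND False = False
AND is true only when ALL operands are true.

False


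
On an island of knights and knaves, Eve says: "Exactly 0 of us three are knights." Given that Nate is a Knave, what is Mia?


Eve claims exactly 0 knights among Eve, Nate, Mia.
Given: Nate is a Knave.

Case 1: Eve is a Knight (tells truth)
  Then exactly 0 of the three are knights.
  Counting Eve, Nate: 1 knight(s) so far. Need -1 more → impossible.
Case 2: Eve is a Knave (lies)
  Then the count is NOT 0.
  If Mia = Knave, count = 0 = 0 → claim would be true, contradicts lie.
  If Mia = Knight, count = 1 ≠ 0 → lie confirmed ✓

Mia is a Knight.

Knight


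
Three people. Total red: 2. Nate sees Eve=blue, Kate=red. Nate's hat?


Total red = 2, seen red = 1
Own red = 2 - 1 = 1
Nate's hat is red.

red


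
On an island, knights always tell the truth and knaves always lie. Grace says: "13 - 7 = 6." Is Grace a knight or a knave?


Statement: "13 - 7 = 6."
Actual: 13 - 7 = 6
Claimed: 6
Statement is TRUE → Grace tells the truth → Knight

Knight


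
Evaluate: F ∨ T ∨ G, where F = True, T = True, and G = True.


F = True, T = True, G = True
Step 1: F ∨ T = True OR True = True
Step 2: True ∨ G = True OR True = True
OR is true when at least one operand is true.

True


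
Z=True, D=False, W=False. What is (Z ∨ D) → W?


Z = True, D = False, W = False
Expression: (Z ∨ D) → W
Step 1: Z ∨ D = True OR False = True
Step 2: (True) → W = True → False (false only if antecedent True and consequent False) = False

False


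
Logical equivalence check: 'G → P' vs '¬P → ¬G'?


Expression 1: G → P
Expression 2: ¬P → ¬G
Truth table (G P | Expr1 Expr2):
  T T |   T     T
  T F |   F     F
  F T |   T     T
  F F |   T     T
All 4 rows agree, so the expressions are logically equivalent.

Yes


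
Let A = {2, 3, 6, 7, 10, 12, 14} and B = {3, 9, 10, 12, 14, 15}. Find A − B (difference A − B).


A = {2, 3, 6, 7, 10, 12, 14}
B = {3, 9, 10, 12, 14, 15}
Operation: difference A − B
In A but not B: 2, 6, 7

{2, 6, 7}


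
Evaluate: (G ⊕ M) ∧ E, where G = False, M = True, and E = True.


G = False, M = True, E = True
Step 1: G ⊕ M = False XOR True = True
Step 2: True ∧ E = True AND True = True
XOR true when exactly one of G,M is true; then AND with E.

True


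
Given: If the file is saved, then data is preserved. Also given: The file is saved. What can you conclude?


Modus ponens: P → Q, P ⊢ Q
P: the file is saved
Q: data is preserved
We have P → Q and P is true.
By modus ponens, Q must be true.

Data is preserved


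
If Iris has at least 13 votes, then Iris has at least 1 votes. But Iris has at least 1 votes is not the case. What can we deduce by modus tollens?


Modus tollens: P → Q, ¬Q ⊢ ¬P
P: Iris has at least 13 votes
Q: Iris has at least 1 votes
We have P → Q and Q is false.
By modus tollens, P must be false.

It is not the case that Iris has at least 13 votes


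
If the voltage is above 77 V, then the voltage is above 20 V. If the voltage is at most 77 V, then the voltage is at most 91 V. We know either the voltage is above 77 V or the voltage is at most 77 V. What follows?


Constructive dilemma: (P → Q) ∧ (R → S), P ∨ R ⊢ Q ∨ S
Premise 1: the voltage is above 77 V → the voltage is above 20 V
Premise 2: the voltage is at most 77 V → the voltage is at most 91 V
Premise 3: the voltage is above 77 V ∨ the voltage is at most 77 V
Case 1: Assuming the voltage is above 77 V, then by Premise 1, the voltage is above 20 V.
Case 2: Assuming the voltage is at most 77 V, then by Premise 2, the voltage is at most 91 V.
Since one of the voltage is above 77 V or the voltage is at most 77 V must hold, we get the voltage is above 20 V or the voltage is at most 91 V.

The voltage is above 20 V or the voltage is at most 91 V.


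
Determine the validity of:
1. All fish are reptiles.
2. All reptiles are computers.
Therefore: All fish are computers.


Premise 1: All fish are reptiles.
Premise 2: All reptiles are computers.
Conclusion: All fish are computers.
Barbara syllogism (AAA-1): All A are B, All B are C → All A are C.
Middle term (reptiles) distributed in premise 2.

Valid


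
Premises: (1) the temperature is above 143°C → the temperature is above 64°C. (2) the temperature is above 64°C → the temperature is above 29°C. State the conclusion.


Hypothetical syllogism: P → Q, Q → R ⊢ P → R
Premise 1: the temperature is above 143°C → the temperature is above 64°C
Premise 2: the temperature is above 64°C → the temperature is above 29°C
Chain the implications: the middle term (the temperature is above 64°C) links the two.
Conclusion: If the temperature is above 143°C, then the temperature is above 29°C.

If the temperature is above 143°C, then the temperature is above 29°C.


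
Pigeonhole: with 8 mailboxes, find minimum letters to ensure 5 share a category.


Pigeonhole: to guarantee k in one of n categories, need (k-1)×n + 1.
k = 5, n = 8
Minimum = (5-1) × 8 + 1 = 4 × 8 + 1

33


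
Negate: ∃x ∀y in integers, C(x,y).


Original: ∃x ∀y C(x,y)
Rule: ¬∀→∃, ¬∃→∀, negate predicate.
Negation: ∀x ∃y ¬C(x,y)

∀x ∃y ¬C(x,y)


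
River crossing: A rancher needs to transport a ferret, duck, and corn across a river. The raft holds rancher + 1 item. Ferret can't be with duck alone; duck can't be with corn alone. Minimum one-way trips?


1. rancher+duck → 2. rancher ← 3. rancher+ferret → 4. rancher+duck ← 5. rancher+corn → 6. rancher ← 7. rancher+duck →
Minimum trips = 7

7


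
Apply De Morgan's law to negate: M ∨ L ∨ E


De Morgan's law: ¬(P ∨ Q ∨ R) ≡ ¬P ∧ ¬Q ∧ ¬R
¬(M ∨ L ∨ E) = ¬M ∧ ¬L ∧ ¬E

¬M ∧ ¬L ∧ ¬E


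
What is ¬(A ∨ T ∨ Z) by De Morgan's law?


De Morgan's law: ¬(P ∨ Q ∨ R) ≡ ¬P ∧ ¬Q ∧ ¬R
¬(A ∨ T ∨ Z) = ¬A ∧ ¬T ∧ ¬Z

¬A ∧ ¬T ∧ ¬Z


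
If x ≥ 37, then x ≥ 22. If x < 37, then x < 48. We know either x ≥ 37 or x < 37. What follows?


Constructive dilemma: (P → Q) ∧ (R → S), P ∨ R ⊢ Q ∨ S
Premise 1: x ≥ 37 → x ≥ 22
Premise 2: x < 37 → x < 48
Premise 3: x ≥ 37 ∨ x < 37
Case 1: Assuming x ≥ 37, then by Premise 1, x ≥ 22.
Case 2: Assuming x < 37, then by Premise 2, x < 48.
Since one of x ≥ 37 or x < 37 must hold, we get x ≥ 22 or x < 48.

x ≥ 22 or x < 48.


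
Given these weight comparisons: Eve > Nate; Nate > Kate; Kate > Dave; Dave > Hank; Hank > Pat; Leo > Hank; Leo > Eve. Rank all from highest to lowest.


Constraints: Eve > Nate; Nate > Kate; Kate > Dave; Dave > Hank; Hank > Pat; Leo > Hank; Leo > Eve
Method: at each step, the next-highest is the one remaining person who never appears on the smaller side of a constraint between remaining people.
  Step 1: remaining {Pat, Leo, Kate, Hank, Nate, Eve, Dave}; on the smaller side: {Pat, Kate, Hank, Nate, Eve, Dave} → Leo is next (Leo > Hank; Leo > Eve).
  Step 2: remaining {Pat, Kate, Hank, Nate, Eve, Dave}; on the smaller side: {Pat, Kate, Hank, Nate, Dave} → Eve is next (Eve > Nate).
  Step 3: remaining {Pat, Kate, Hank, Nate, Dave}; on the smaller side: {Pat, Kate, Hank, Dave} → Nate is next (Nate > Kate).
  Step 4: remaining {Pat, Kate, Hank, Dave}; on the smaller side: {Pat, Hank, Dave} → Kate is next (Kate > Dave).
  Step 5: remaining {Pat, Hank, Dave}; on the smaller side: {Pat, Hank} → Dave is next (Dave > Hank).
  Step 6: remaining {Pat, Hank}; on the smaller side: {Pat} → Hank is next (Hank > Pat).
  Step 7: only Pat remains → lowest.
Final ranking (highest to lowest):

Leo > Eve > Nate > Kate > Dave > Hank > Pat


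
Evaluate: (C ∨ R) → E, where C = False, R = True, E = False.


C = False, R = True, E = False
Step 1: C ∨ R = False OR True = True
Step 2: (True) → E: false only when antecedent=True and E=False.
Result: False

False


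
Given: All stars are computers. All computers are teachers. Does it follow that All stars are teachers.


Premise 1: All stars are computers.
Premise 2: All computers are teachers.
Conclusion: All stars are teachers.
Barbara syllogism (AAA-1): All A are B, All B are C → All A are C.
Middle term (computers) distributed in premise 2.

Valid


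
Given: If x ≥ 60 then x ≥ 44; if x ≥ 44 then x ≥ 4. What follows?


Hypothetical syllogism: P → Q, Q → R ⊢ P → R
Premise 1: x ≥ 60 → x ≥ 44
Premise 2: x ≥ 44 → x ≥ 4
Chain the implications: the middle term (x ≥ 44) links the two.
Conclusion: If x ≥ 60, then x ≥ 4.

If x ≥ 60, then x ≥ 4.


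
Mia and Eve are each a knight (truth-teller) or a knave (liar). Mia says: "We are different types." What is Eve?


Mia says: "We are different types."
Case 1: Mia is a Knight (truth-teller)
  Statement is true → they ARE different → Eve is a Knave
Case 2: Mia is a Knave (liar)
  Statement is false → they are NOT different → Eve is a Knave
In both cases, Eve is a Knave.

Knave


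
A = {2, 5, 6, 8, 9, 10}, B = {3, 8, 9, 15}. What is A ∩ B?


A = {2, 5, 6, 8, 9, 10}
B = {3, 8, 9, 15}
Operation: intersection
Elements in both: 8, 9

{8, 9}


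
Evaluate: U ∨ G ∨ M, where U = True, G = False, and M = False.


U = True, G = False, M = False
Step 1: U ∨ G = True OR False = True
Step 2: True ∨ M = True OR False = True
OR is true when at least one operand is true.

True


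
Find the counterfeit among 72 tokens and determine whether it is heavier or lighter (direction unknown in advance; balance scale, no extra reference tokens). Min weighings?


Let n = 72. 144 possibilities (n tokens × lighter/heavier); each weighing has 3 outcomes.
Bound for k weighings: say the first weighing puts j tokens on each pan. If it tips, the 2j weighed tokens remain suspects (each with a known direction) and k-1 weighings give 3^(k-1) outcomes; 3^(k-1) is odd, so 2j ≤ 3^(k-1) - 1. If it balances, the n - 2j unweighed tokens remain with direction unknown: 2(n - 2j) ≤ 3^(k-1) - 1 by the same parity argument. Adding, n ≤ (3^(k-1) - 1) + (3^(k-1) - 1)/2 = (3^k - 3)/2, and the classical three-group strategy achieves this (3 tokens in 2 weighings, 12 in 3, 39 in 4, 120 in 5).
So we need the smallest k with (3^k - 3)/2 ≥ 72.
k = 4: (3^4 - 3)/2 = 39 < 72 ✗
k = 5: (3^5 - 3)/2 = 120 ≥ 72 ✓

5


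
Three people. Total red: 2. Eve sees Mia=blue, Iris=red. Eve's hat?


Total red = 2, seen red = 1
Own red = 2 - 1 = 1
Eve's hat is red.

red


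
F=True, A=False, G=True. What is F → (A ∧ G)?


F = True, A = False, G = True
Expression: F → (A ∧ G)
Step 1: A ∧ G = False AND True = False
Step 2: F → (False) = True → False = False

False


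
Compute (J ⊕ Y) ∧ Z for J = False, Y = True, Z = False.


J = False, Y = True, Z = False
Step 1: J ⊕ Y = False XOR True = True
Step 2: True ∧ Z = True AND False = False
XOR true when exactly one of J,Y is true; then AND with Z.

False


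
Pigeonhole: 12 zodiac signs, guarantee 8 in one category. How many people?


Pigeonhole: to guarantee k in one of n categories, need (k-1)×n + 1.
k = 8, n = 12
Minimum = (8-1) × 12 + 1 = 7 × 12 + 1

85


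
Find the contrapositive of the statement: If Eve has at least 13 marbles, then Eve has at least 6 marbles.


Original: If Eve has at least 13 marbles, then Eve has at least 6 marbles
Contrapositive: If ¬Q, then ¬P
Negate Q: not (Eve has at least 6 marbles)
Negate P: not (Eve has at least 13 marbles)

If not (Eve has at least 6 marbles), then not (Eve has at least 13 marbles).


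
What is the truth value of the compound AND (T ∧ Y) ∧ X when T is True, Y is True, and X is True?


T = True, Y = True, X = True
Step 1: T ∧ Y = True AND True = True
Step 2: True ∧ X = True AND True = True
AND is true only when ALL operands are true.

True


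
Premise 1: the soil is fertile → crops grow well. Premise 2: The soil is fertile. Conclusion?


Modus ponens: P → Q, P ⊢ Q
P: the soil is fertile
Q: crops grow well
We have P → Q and P is true.
By modus ponens, Q must be true.

Crops grow well


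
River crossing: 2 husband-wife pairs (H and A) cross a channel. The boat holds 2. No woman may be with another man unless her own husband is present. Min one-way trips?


Label couples H and A.
1. WH+WA → (far: WH,WA; near: HH,HA)
2. WH ←   (far: WA; near: HH,HA,WH)
3. HH+HA → (far: HH,HA,WA; near: WH)
4. HH ←   (far: HA,WA; near: HH,WH)  — HH returns, since WH is alone on near bank
5. HH+WH → (far: all four; near: empty)
Every state respects the constraint.
Minimum trips = 5

5


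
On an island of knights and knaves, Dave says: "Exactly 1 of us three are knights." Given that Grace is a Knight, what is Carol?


Dave claims exactly 1 knights among Dave, Grace, Carol.
Given: Grace is a Knight.

Case 1: Dave is a Knight (tells truth)
  Then exactly 1 of the three are knights.
  Counting Dave, Grace: 2 knight(s) so far. Need -1 more → impossible.
Case 2: Dave is a Knave (lies)
  Then the count is NOT 1.
  If Carol = Knave, count = 1 = 1 → claim would be true, contradicts lie.
  If Carol = Knight, count = 2 ≠ 1 → lie confirmed ✓

Carol is a Knight.

Knight


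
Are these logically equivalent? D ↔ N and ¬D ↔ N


Expression 1: D ↔ N
Expression 2: ¬D ↔ N
Truth table (D N | Expr1 Expr2):
  T T |   T     F   ← differ
  T F |   F     T   ← differ
  F T |   F     T   ← differ
  F F |   T     F   ← differ
Counterexample: D=T, N=T gives Expr1 = T but Expr2 = F, so the expressions are NOT logically equivalent.

No


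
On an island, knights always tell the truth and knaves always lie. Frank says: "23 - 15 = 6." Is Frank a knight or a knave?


Statement: "23 - 15 = 6."
Actual: 23 - 15 = 8
Claimed: 6
Statement is FALSE → Frank lies → Knave

Knave


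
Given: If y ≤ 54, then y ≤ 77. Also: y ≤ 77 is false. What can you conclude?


Modus tollens: P → Q, ¬Q ⊢ ¬P
P: y ≤ 54
Q: y ≤ 77
We have P → Q and Q is false.
By modus tollens, P must be false.

It is not the case that y ≤ 54


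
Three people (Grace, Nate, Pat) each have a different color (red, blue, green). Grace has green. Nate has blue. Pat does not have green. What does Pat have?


From clues:
  Nate → blue
  Grace → green
By elimination, Pat gets the remaining.

red


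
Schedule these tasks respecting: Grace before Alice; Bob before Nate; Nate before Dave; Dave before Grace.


Constraints: Grace before Alice; Bob before Nate; Nate before Dave; Dave before Grace
Method: repeatedly schedule the remaining task that has no remaining task required before it.
  Step 1: remaining {Bob, Dave, Nate, Grace, Alice}; every task except Bob still has a predecessor pending → schedule Bob.
  Step 2: remaining {Dave, Nate, Grace, Alice}; every task except Nate still has a predecessor pending → schedule Nate.
  Step 3: remaining {Dave, Grace, Alice}; every task except Dave still has a predecessor pending → schedule Dave.
  Step 4: remaining {Grace, Alice}; every task except Grace still has a predecessor pending → schedule Grace.
  Step 5: only Alice remains → schedule Alice.
Resulting order:

Bob → Nate → Dave → Grace → Alice


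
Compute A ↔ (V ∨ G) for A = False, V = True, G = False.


A = False, V = True, G = False
Step 1: V ∨ G = True OR False = True
Step 2: A ↔ (True): true when both sides have same truth value.
Result: False ↔ True = False

False


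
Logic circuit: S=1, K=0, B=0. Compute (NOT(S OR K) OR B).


S OR K = 1
NOT(1) = 0
0 OR 0 = 0

0


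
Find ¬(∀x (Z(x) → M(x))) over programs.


Original: ∀x (Z(x) → M(x))
Rule: ¬∀→∃, ¬∃→∀, negate predicate.
Negation: ∃x (Z(x) ∧ ¬M(x))

∃x (Z(x) ∧ ¬M(x))


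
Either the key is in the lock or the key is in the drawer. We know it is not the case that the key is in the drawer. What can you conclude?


Disjunctive syllogism: P ∨ Q, ¬P ⊢ Q
Disjunction: the key is in the lock ∨ the key is in the drawer
We know it is not the case that the key is in the drawer.
By disjunctive syllogism, the other disjunct must be true.

The key is in the lock


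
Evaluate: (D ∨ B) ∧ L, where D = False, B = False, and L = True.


D = False, B = False, L = True
Step 1: D ∨ B = False OR False = False
Step 2: False ∧ L = False AND True = False
OR is true when at least one operand is true; AND requires both.

False


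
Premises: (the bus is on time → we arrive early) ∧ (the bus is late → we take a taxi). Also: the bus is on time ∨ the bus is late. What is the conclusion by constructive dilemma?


Constructive dilemma: (P → Q) ∧ (R → S), P ∨ R ⊢ Q ∨ S
Premise 1: the bus is on time → we arrive early
Premise 2: the bus is late → we take a taxi
Premise 3: the bus is on time ∨ the bus is late
Case 1: Assuming the bus is on time, then by Premise 1, we arrive early.
Case 2: Assuming the bus is late, then by Premise 2, we take a taxi.
Since one of the bus is on time or the bus is late must hold, we get we arrive early or we take a taxi.

We arrive early or we take a taxi.


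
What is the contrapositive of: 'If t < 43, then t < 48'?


Original: If t < 43, then t < 48
Contrapositive: If ¬Q, then ¬P
Negate Q: not (t < 48)
Negate P: not (t < 43)

If not (t < 48), then not (t < 43).


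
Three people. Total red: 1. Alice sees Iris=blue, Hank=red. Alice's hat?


Total red = 1, seen red = 1
Own red = 1 - 1 = 0
Alice's hat is blue.

blue


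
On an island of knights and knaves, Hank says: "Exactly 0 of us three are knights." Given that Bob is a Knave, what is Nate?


Hank claims exactly 0 knights among Hank, Bob, Nate.
Given: Bob is a Knave.

Case 1: Hank is a Knight (tells truth)
  Then exactly 0 of the three are knights.
  Counting Hank, Bob: 1 knight(s) so far. Need -1 more → impossible.
Case 2: Hank is a Knave (lies)
  Then the count is NOT 0.
  If Nate = Knave, count = 0 = 0 → claim would be true, contradicts lie.
  If Nate = Knight, count = 1 ≠ 0 → lie confirmed ✓

Nate is a Knight.

Knight


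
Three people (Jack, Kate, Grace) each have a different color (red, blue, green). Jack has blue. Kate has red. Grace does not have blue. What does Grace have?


From clues:
  Kate → red
  Jack → blue
By elimination, Grace gets the remaining.

green


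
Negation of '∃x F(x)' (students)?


Original: ∃x F(x)
Rule: ¬∀→∃, ¬∃→∀, negate predicate.
Negation: ∀x ¬F(x)

∀x ¬F(x)


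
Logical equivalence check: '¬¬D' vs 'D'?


Expression 1: ¬¬D
Expression 2: D
Truth table (D | Expr1 Expr2):
  T |   T     T
  F |   F     F
All 2 rows agree, so the expressions are logically equivalent.

Yes


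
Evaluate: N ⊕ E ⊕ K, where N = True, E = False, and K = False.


N = True, E = False, K = False
Step 1: N ⊕ E = True XOR False = True
Step 2: True ⊕ K = True XOR False = True
XOR is true when an odd number of operands are true.

True


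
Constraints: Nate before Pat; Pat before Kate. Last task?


Constraints: Nate before Pat; Pat before Kate
The last task can have nothing scheduled after it, so it must never appear on the left of a 'before'.
Tasks appearing before some other task: Nate, Pat.
The only task not in that list is Kate → it is last.

Kate


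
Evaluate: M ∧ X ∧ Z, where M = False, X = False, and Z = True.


M = False, X = False, Z = True
Step 1: M ∧ X = False AND False = False
Step 2: (False) ∧ Z = (False) AND True = False
AND is true only when ALL operands are true.

False


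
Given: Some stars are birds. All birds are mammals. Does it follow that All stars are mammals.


Premise 1: Some stars are birds.
Premise 2: All birds are mammals.
Conclusion: All stars are mammals.
Fallacy: illicit minor. The minor term (stars) is distributed in the conclusion ('All stars ...') but undistributed in its premise ('Some stars are birds' doesn't cover all stars).
Only 'Some stars are mammals' follows, not 'All'.

Invalid


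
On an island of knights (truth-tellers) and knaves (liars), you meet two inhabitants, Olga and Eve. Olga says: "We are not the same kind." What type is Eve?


Olga says: "We are not the same kind."
Case 1: Olga is a Knight (truth-teller)
  Statement is true → they ARE different → Eve is a Knave
Case 2: Olga is a Knave (liar)
  Statement is false → they are NOT different → Eve is a Knave
In both cases, Eve is a Knave.

Knave


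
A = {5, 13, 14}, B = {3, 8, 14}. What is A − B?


A = {5, 13, 14}
B = {3, 8, 14}
Operation: difference A − B
In A but not B: 5, 13

{5, 13}


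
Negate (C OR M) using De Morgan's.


De Morgan's law: ¬(P ∨ Q) ≡ ¬P ∧ ¬Q
¬(C ∨ M) = ¬C ∧ ¬M

¬C ∧ ¬M


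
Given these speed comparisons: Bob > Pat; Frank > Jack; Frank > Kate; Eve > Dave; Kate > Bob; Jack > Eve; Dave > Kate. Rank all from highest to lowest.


Constraints: Bob > Pat; Frank > Jack; Frank > Kate; Eve > Dave; Kate > Bob; Jack > Eve; Dave > Kate
Method: at each step, the next-highest is the one remaining person who never appears on the smaller side of a constraint between remaining people.
  Step 1: remaining {Eve, Dave, Kate, Jack, Pat, Frank, Bob}; on the smaller side: {Eve, Dave, Kate, Jack, Pat, Bob} → Frank is next (Frank > Jack; Frank > Kate).
  Step 2: remaining {Eve, Dave, Kate, Jack, Pat, Bob}; on the smaller side: {Eve, Dave, Kate, Pat, Bob} → Jack is next (Jack > Eve).
  Step 3: remaining {Eve, Dave, Kate, Pat, Bob}; on the smaller side: {Dave, Kate, Pat, Bob} → Eve is next (Eve > Dave).
  Step 4: remaining {Dave, Kate, Pat, Bob}; on the smaller side: {Kate, Pat, Bob} → Dave is next (Dave > Kate).
  Step 5: remaining {Kate, Pat, Bob}; on the smaller side: {Pat, Bob} → Kate is next (Kate > Bob).
  Step 6: remaining {Pat, Bob}; on the smaller side: {Pat} → Bob is next (Bob > Pat).
  Step 7: only Pat remains → lowest.
Final ranking (highest to lowest):

Frank > Jack > Eve > Dave > Kate > Bob > Pat


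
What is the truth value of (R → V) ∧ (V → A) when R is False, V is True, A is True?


R = False, V = True, A = True
Step 1: R → V is false only when R=True and V=False. Result: True
Step 2: V → A is false only when V=True and A=False. Result: True
Step 3: True ∧ True = True

True


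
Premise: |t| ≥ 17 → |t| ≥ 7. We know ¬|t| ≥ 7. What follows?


Modus tollens: P → Q, ¬Q ⊢ ¬P
P: |t| ≥ 17
Q: |t| ≥ 7
We have P → Q and Q is false.
By modus tollens, P must be false.

It is not the case that |t| ≥ 17


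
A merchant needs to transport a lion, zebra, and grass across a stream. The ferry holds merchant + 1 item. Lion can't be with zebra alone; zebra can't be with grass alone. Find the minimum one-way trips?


1. merchant+zebra → 2. merchant ← 3. merchant+lion → 4. merchant+zebra ← 5. merchant+grass → 6. merchant ← 7. merchant+zebra →
Minimum trips = 7

7


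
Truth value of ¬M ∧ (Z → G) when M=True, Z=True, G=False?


M = True, Z = True, G = False
Expression: ¬M ∧ (Z → G)
Step 1: ¬M = NOT True = False
Step 2: Z → G = True → False (false only if Z=True, G=False) = False
Step 3: (False) ∧ (False) = False AND False = False

False


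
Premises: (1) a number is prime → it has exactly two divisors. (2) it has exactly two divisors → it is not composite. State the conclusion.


Hypothetical syllogism: P → Q, Q → R ⊢ P → R
Premise 1: a number is prime → it has exactly two divisors
Premise 2: it has exactly two divisors → it is not composite
Chain the implications: the middle term (it has exactly two divisors) links the two.
Conclusion: If a number is prime, then it is not composite.

If a number is prime, then it is not composite.


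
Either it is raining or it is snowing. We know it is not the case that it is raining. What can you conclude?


Disjunctive syllogism: P ∨ Q, ¬P ⊢ Q
Disjunction: it is raining ∨ it is snowing
We know it is not the case that it is raining.
By disjunctive syllogism, the other disjunct must be true.

It is snowing


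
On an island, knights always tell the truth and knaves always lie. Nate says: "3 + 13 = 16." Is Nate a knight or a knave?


Statement: "3 + 13 = 16."
Actual: 3 + 13 = 16
Claimed: 16
Statement is TRUE → Nate tells the truth → Knight

Knight


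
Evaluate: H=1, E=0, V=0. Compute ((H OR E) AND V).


H OR E = 1|0 = 1
1 AND 0 = 0

0


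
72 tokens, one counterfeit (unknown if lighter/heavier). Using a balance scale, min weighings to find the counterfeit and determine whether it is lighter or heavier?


Let n = 72. 144 possibilities (n tokens × lighter/heavier); each weighing has 3 outcomes.
Bound for k weighings: say the first weighing puts j tokens on each pan. If it tips, the 2j weighed tokens remain suspects (each with a known direction) and k-1 weighings give 3^(k-1) outcomes; 3^(k-1) is odd, so 2j ≤ 3^(k-1) - 1. If it balances, the n - 2j unweighed tokens remain with direction unknown: 2(n - 2j) ≤ 3^(k-1) - 1 by the same parity argument. Adding, n ≤ (3^(k-1) - 1) + (3^(k-1) - 1)/2 = (3^k - 3)/2, and the classical three-group strategy achieves this (3 tokens in 2 weighings, 12 in 3, 39 in 4, 120 in 5).
So we need the smallest k with (3^k - 3)/2 ≥ 72.
k = 4: (3^4 - 3)/2 = 39 < 72 ✗
k = 5: (3^5 - 3)/2 = 120 ≥ 72 ✓

5


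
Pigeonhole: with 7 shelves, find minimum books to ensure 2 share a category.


Pigeonhole: to guarantee k in one of n categories, need (k-1)×n + 1.
k = 2, n = 7
Minimum = (2-1) × 7 + 1 = 1 × 7 + 1

8


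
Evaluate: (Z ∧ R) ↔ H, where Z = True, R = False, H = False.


Z = True, R = False, H = False
Step 1: Z ∧ R = True AND False = False
Step 2: (False) ↔ H: true when both sides have same truth value.
Result: False ↔ False = True

True


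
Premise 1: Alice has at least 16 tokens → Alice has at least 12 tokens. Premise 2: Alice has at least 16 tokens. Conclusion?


Modus ponens: P → Q, P ⊢ Q
P: Alice has at least 16 tokens
Q: Alice has at least 12 tokens
We have P → Q and P is true.
By modus ponens, Q must be true.

Alice has at least 12 tokens


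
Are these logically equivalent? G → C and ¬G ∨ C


Expression 1: G → C
Expression 2: ¬G ∨ C
Truth table (G C | Expr1 Expr2):
  T T |   T     T
  T F |   F     F
  F T |   T     T
  F F |   T     T
All 4 rows agree, so the expressions are logically equivalent.

Yes
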